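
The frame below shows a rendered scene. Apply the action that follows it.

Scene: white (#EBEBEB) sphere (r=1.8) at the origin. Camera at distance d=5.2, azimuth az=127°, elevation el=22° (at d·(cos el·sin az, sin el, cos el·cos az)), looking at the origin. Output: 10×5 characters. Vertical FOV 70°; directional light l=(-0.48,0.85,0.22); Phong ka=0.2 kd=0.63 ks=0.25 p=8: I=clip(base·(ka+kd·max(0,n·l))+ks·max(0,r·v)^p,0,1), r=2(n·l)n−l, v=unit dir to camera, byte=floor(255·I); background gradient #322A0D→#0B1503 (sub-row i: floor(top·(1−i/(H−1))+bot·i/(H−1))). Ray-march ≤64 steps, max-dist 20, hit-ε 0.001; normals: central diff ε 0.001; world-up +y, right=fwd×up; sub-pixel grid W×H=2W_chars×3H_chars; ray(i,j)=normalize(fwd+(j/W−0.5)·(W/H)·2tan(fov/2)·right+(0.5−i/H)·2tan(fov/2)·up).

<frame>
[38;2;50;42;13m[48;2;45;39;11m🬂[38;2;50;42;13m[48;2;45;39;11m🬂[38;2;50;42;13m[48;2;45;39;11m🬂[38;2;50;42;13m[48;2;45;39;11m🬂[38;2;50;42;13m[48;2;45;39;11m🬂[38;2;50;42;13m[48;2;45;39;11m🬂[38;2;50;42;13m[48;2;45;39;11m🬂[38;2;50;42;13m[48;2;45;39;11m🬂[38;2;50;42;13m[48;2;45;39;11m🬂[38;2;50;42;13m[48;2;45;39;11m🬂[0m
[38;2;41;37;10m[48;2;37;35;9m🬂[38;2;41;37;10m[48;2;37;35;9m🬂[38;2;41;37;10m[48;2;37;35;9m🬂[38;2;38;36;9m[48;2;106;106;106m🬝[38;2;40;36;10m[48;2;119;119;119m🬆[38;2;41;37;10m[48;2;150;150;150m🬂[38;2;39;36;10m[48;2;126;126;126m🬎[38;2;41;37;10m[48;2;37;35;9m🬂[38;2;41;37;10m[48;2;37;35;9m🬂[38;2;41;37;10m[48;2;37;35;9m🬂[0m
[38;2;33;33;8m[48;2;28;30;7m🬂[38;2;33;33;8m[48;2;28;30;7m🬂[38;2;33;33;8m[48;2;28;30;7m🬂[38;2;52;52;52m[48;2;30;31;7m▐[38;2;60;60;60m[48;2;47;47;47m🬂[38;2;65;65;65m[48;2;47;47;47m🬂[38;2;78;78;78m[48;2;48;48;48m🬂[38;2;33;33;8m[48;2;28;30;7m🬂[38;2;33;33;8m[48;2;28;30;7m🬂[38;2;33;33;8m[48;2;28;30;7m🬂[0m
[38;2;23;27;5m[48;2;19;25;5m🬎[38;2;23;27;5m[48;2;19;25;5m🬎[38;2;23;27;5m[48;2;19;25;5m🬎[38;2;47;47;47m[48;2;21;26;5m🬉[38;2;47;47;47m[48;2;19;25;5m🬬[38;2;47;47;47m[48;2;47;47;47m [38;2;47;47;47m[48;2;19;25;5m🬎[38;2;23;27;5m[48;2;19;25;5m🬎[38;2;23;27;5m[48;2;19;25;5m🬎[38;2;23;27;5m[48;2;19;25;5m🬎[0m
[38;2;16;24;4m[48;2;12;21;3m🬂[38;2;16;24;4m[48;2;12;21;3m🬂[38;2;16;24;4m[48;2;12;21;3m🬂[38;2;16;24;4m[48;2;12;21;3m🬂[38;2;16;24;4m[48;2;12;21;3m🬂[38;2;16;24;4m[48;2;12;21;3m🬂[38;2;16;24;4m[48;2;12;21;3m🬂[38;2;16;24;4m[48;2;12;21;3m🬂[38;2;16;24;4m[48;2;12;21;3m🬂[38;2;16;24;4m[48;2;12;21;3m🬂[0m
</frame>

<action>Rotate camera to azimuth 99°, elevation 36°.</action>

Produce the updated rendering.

<frame>
[38;2;50;42;13m[48;2;45;39;11m🬂[38;2;50;42;13m[48;2;45;39;11m🬂[38;2;50;42;13m[48;2;45;39;11m🬂[38;2;50;42;13m[48;2;45;39;11m🬂[38;2;50;42;13m[48;2;45;39;11m🬂[38;2;50;42;13m[48;2;45;39;11m🬂[38;2;50;42;13m[48;2;45;39;11m🬂[38;2;50;42;13m[48;2;45;39;11m🬂[38;2;50;42;13m[48;2;45;39;11m🬂[38;2;50;42;13m[48;2;45;39;11m🬂[0m
[38;2;41;37;10m[48;2;37;35;9m🬂[38;2;41;37;10m[48;2;37;35;9m🬂[38;2;41;37;10m[48;2;37;35;9m🬂[38;2;38;36;9m[48;2;149;149;149m🬝[38;2;40;36;10m[48;2;170;170;170m🬆[38;2;41;37;10m[48;2;166;166;166m🬂[38;2;39;36;10m[48;2;122;122;122m🬎[38;2;41;37;10m[48;2;37;35;9m🬂[38;2;41;37;10m[48;2;37;35;9m🬂[38;2;41;37;10m[48;2;37;35;9m🬂[0m
[38;2;33;33;8m[48;2;28;30;7m🬂[38;2;33;33;8m[48;2;28;30;7m🬂[38;2;33;33;8m[48;2;28;30;7m🬂[38;2;98;98;98m[48;2;36;37;19m🬉[38;2;99;99;99m[48;2;59;59;59m🬆[38;2;99;99;99m[48;2;58;58;58m🬂[38;2;89;89;89m[48;2;54;54;54m🬂[38;2;33;33;8m[48;2;28;30;7m🬂[38;2;33;33;8m[48;2;28;30;7m🬂[38;2;33;33;8m[48;2;28;30;7m🬂[0m
[38;2;23;27;5m[48;2;19;25;5m🬎[38;2;23;27;5m[48;2;19;25;5m🬎[38;2;23;27;5m[48;2;19;25;5m🬎[38;2;47;47;47m[48;2;21;26;5m🬉[38;2;47;47;47m[48;2;19;25;5m🬬[38;2;47;47;47m[48;2;47;47;47m [38;2;47;47;47m[48;2;19;25;5m🬎[38;2;23;27;5m[48;2;19;25;5m🬎[38;2;23;27;5m[48;2;19;25;5m🬎[38;2;23;27;5m[48;2;19;25;5m🬎[0m
[38;2;16;24;4m[48;2;12;21;3m🬂[38;2;16;24;4m[48;2;12;21;3m🬂[38;2;16;24;4m[48;2;12;21;3m🬂[38;2;16;24;4m[48;2;12;21;3m🬂[38;2;16;24;4m[48;2;12;21;3m🬂[38;2;16;24;4m[48;2;12;21;3m🬂[38;2;16;24;4m[48;2;12;21;3m🬂[38;2;16;24;4m[48;2;12;21;3m🬂[38;2;16;24;4m[48;2;12;21;3m🬂[38;2;16;24;4m[48;2;12;21;3m🬂[0m
</frame>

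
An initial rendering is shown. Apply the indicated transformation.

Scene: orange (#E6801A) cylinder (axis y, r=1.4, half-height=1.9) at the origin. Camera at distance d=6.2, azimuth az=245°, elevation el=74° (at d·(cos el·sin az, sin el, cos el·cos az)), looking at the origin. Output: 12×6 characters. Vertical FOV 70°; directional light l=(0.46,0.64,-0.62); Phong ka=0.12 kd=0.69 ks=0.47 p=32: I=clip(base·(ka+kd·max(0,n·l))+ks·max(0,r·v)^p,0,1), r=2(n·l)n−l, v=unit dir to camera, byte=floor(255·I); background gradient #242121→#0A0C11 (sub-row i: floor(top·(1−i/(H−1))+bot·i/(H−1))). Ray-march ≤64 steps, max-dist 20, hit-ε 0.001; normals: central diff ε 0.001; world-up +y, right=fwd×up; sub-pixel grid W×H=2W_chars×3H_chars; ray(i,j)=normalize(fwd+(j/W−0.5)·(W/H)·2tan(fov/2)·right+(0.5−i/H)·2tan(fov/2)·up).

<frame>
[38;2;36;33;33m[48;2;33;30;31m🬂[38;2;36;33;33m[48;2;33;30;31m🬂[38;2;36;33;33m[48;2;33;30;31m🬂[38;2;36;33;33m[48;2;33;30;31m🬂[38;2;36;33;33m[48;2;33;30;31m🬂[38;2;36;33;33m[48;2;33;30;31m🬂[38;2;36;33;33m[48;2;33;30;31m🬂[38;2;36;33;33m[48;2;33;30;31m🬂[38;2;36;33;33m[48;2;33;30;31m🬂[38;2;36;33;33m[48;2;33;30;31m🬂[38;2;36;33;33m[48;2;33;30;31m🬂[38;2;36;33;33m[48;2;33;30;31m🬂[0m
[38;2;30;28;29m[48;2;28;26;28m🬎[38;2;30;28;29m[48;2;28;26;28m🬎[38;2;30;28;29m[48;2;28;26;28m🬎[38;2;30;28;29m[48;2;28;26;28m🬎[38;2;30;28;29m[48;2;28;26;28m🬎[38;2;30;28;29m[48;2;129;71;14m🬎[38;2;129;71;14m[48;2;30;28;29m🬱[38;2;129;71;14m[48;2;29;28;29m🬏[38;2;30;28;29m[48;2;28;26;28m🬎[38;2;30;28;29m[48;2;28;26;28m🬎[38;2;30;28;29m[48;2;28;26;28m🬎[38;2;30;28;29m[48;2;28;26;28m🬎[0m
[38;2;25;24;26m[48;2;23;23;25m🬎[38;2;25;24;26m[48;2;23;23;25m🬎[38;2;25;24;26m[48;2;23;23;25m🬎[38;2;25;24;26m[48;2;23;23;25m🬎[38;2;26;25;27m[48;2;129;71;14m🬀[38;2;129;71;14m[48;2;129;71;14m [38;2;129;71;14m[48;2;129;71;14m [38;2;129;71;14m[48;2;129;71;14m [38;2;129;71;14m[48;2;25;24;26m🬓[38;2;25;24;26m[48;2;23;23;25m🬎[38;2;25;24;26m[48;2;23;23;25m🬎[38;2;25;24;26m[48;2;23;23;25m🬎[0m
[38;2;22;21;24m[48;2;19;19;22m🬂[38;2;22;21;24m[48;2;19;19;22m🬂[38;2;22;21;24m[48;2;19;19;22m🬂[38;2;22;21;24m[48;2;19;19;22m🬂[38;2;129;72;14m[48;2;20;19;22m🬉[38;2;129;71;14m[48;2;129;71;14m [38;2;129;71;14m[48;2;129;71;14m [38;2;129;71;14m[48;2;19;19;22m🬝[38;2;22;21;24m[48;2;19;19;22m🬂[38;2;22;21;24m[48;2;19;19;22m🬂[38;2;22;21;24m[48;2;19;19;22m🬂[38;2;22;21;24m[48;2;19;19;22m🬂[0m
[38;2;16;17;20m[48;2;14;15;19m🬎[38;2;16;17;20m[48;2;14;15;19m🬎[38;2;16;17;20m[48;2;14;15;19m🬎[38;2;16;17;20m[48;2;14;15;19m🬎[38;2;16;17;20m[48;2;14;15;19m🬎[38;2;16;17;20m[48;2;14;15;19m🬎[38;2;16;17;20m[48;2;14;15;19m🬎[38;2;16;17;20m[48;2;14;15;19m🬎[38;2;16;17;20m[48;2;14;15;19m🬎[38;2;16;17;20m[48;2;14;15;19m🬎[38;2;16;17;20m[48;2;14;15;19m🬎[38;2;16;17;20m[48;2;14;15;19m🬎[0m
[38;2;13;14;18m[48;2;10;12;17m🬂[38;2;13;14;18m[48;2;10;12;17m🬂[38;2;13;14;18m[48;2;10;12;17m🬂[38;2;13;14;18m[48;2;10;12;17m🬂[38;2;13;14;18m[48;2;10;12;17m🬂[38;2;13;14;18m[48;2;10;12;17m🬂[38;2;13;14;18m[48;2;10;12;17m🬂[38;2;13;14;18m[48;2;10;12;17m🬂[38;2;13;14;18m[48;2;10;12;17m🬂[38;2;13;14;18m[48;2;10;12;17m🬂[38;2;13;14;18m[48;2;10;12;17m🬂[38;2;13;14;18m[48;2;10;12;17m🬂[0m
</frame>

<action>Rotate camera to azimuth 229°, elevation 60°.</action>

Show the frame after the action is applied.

<frame>
[38;2;36;33;33m[48;2;33;30;31m🬂[38;2;36;33;33m[48;2;33;30;31m🬂[38;2;36;33;33m[48;2;33;30;31m🬂[38;2;36;33;33m[48;2;33;30;31m🬂[38;2;36;33;33m[48;2;33;30;31m🬂[38;2;36;33;33m[48;2;33;30;31m🬂[38;2;36;33;33m[48;2;33;30;31m🬂[38;2;36;33;33m[48;2;33;30;31m🬂[38;2;36;33;33m[48;2;33;30;31m🬂[38;2;36;33;33m[48;2;33;30;31m🬂[38;2;36;33;33m[48;2;33;30;31m🬂[38;2;36;33;33m[48;2;33;30;31m🬂[0m
[38;2;30;28;29m[48;2;28;26;28m🬎[38;2;30;28;29m[48;2;28;26;28m🬎[38;2;30;28;29m[48;2;28;26;28m🬎[38;2;30;28;29m[48;2;28;26;28m🬎[38;2;29;28;29m[48;2;129;71;14m🬝[38;2;30;28;29m[48;2;129;71;14m🬆[38;2;31;29;30m[48;2;129;71;14m🬂[38;2;30;28;29m[48;2;129;71;14m🬎[38;2;30;28;29m[48;2;28;26;28m🬎[38;2;30;28;29m[48;2;28;26;28m🬎[38;2;30;28;29m[48;2;28;26;28m🬎[38;2;30;28;29m[48;2;28;26;28m🬎[0m
[38;2;25;24;26m[48;2;23;23;25m🬎[38;2;25;24;26m[48;2;23;23;25m🬎[38;2;25;24;26m[48;2;23;23;25m🬎[38;2;25;24;26m[48;2;23;23;25m🬎[38;2;129;71;14m[48;2;24;24;26m▐[38;2;129;71;14m[48;2;129;71;14m [38;2;129;71;14m[48;2;129;71;14m [38;2;129;71;14m[48;2;129;71;14m [38;2;25;24;26m[48;2;23;23;25m🬎[38;2;25;24;26m[48;2;23;23;25m🬎[38;2;25;24;26m[48;2;23;23;25m🬎[38;2;25;24;26m[48;2;23;23;25m🬎[0m
[38;2;22;21;24m[48;2;19;19;22m🬂[38;2;22;21;24m[48;2;19;19;22m🬂[38;2;22;21;24m[48;2;19;19;22m🬂[38;2;22;21;24m[48;2;19;19;22m🬂[38;2;119;66;13m[48;2;20;19;22m🬁[38;2;122;67;13m[48;2;75;41;8m🬒[38;2;129;71;14m[48;2;32;17;3m🬂[38;2;129;71;14m[48;2;24;16;10m🬀[38;2;22;21;24m[48;2;19;19;22m🬂[38;2;22;21;24m[48;2;19;19;22m🬂[38;2;22;21;24m[48;2;19;19;22m🬂[38;2;22;21;24m[48;2;19;19;22m🬂[0m
[38;2;16;17;20m[48;2;14;15;19m🬎[38;2;16;17;20m[48;2;14;15;19m🬎[38;2;16;17;20m[48;2;14;15;19m🬎[38;2;16;17;20m[48;2;14;15;19m🬎[38;2;16;17;20m[48;2;14;15;19m🬎[38;2;77;42;8m[48;2;15;16;19m🬁[38;2;32;17;3m[48;2;15;15;19m🬂[38;2;16;17;20m[48;2;14;15;19m🬎[38;2;16;17;20m[48;2;14;15;19m🬎[38;2;16;17;20m[48;2;14;15;19m🬎[38;2;16;17;20m[48;2;14;15;19m🬎[38;2;16;17;20m[48;2;14;15;19m🬎[0m
[38;2;13;14;18m[48;2;10;12;17m🬂[38;2;13;14;18m[48;2;10;12;17m🬂[38;2;13;14;18m[48;2;10;12;17m🬂[38;2;13;14;18m[48;2;10;12;17m🬂[38;2;13;14;18m[48;2;10;12;17m🬂[38;2;13;14;18m[48;2;10;12;17m🬂[38;2;13;14;18m[48;2;10;12;17m🬂[38;2;13;14;18m[48;2;10;12;17m🬂[38;2;13;14;18m[48;2;10;12;17m🬂[38;2;13;14;18m[48;2;10;12;17m🬂[38;2;13;14;18m[48;2;10;12;17m🬂[38;2;13;14;18m[48;2;10;12;17m🬂[0m
</frame>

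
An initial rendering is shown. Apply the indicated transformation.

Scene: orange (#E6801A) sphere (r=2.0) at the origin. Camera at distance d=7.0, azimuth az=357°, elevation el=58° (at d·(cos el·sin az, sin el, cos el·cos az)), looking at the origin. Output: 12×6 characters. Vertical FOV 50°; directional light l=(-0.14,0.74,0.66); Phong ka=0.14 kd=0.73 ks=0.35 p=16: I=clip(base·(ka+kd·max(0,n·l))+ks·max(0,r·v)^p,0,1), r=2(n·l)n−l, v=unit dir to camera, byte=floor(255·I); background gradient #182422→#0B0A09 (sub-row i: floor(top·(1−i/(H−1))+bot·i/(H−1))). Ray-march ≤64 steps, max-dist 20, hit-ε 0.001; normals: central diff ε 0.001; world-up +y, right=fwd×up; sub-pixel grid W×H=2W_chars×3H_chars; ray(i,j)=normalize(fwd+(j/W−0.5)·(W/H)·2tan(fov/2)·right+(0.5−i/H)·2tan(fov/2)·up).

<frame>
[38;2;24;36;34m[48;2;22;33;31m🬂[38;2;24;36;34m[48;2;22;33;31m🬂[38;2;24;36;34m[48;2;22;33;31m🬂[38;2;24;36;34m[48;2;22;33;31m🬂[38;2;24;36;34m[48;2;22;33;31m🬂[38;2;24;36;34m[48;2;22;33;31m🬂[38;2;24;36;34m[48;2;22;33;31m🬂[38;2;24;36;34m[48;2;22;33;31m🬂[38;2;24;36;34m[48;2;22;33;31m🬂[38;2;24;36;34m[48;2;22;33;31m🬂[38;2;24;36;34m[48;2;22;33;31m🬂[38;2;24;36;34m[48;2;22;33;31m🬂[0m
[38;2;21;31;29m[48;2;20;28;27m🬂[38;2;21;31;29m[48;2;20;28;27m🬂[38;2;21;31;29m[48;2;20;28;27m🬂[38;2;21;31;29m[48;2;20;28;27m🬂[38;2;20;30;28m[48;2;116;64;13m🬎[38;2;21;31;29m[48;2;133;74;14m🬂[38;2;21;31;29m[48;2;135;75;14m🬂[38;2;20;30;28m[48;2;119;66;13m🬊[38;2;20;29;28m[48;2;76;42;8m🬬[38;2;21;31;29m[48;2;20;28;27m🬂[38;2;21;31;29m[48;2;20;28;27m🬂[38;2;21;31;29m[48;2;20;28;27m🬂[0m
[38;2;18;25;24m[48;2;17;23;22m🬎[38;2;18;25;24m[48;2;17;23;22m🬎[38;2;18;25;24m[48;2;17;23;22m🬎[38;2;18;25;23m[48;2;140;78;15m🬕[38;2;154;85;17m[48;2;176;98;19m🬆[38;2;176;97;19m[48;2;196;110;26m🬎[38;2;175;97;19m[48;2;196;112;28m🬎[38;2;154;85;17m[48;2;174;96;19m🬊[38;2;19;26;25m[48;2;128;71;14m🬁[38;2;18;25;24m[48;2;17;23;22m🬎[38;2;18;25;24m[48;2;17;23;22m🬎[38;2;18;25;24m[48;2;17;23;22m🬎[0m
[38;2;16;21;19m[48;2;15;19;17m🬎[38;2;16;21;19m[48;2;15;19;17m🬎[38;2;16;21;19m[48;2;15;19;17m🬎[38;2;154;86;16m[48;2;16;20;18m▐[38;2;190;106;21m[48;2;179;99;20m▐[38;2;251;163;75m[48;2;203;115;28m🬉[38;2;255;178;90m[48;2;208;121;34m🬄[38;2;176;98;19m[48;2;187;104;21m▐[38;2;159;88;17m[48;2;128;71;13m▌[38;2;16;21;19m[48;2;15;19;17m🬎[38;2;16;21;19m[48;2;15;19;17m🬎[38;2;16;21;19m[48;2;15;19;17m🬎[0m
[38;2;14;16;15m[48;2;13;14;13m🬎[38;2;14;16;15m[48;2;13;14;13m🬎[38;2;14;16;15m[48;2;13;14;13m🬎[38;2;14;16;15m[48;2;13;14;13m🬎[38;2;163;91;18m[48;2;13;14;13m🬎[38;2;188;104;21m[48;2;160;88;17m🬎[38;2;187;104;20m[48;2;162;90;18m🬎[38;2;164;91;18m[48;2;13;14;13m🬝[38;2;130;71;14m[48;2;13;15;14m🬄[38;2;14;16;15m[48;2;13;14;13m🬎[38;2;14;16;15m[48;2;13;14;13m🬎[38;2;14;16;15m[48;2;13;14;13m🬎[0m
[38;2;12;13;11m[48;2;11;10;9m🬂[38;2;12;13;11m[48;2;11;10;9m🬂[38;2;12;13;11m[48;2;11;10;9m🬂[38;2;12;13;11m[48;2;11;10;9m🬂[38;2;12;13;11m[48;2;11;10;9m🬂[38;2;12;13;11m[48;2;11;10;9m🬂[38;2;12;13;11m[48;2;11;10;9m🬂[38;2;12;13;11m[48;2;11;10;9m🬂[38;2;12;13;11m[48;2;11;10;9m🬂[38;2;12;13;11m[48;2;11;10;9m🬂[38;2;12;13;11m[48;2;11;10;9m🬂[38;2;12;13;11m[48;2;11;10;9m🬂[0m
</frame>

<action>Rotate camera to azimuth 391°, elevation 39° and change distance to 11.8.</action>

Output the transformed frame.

<frame>
[38;2;24;36;34m[48;2;22;33;31m🬂[38;2;24;36;34m[48;2;22;33;31m🬂[38;2;24;36;34m[48;2;22;33;31m🬂[38;2;24;36;34m[48;2;22;33;31m🬂[38;2;24;36;34m[48;2;22;33;31m🬂[38;2;24;36;34m[48;2;22;33;31m🬂[38;2;24;36;34m[48;2;22;33;31m🬂[38;2;24;36;34m[48;2;22;33;31m🬂[38;2;24;36;34m[48;2;22;33;31m🬂[38;2;24;36;34m[48;2;22;33;31m🬂[38;2;24;36;34m[48;2;22;33;31m🬂[38;2;24;36;34m[48;2;22;33;31m🬂[0m
[38;2;21;31;29m[48;2;20;28;27m🬂[38;2;21;31;29m[48;2;20;28;27m🬂[38;2;21;31;29m[48;2;20;28;27m🬂[38;2;21;31;29m[48;2;20;28;27m🬂[38;2;21;31;29m[48;2;20;28;27m🬂[38;2;21;31;29m[48;2;20;28;27m🬂[38;2;21;31;29m[48;2;20;28;27m🬂[38;2;21;31;29m[48;2;20;28;27m🬂[38;2;21;31;29m[48;2;20;28;27m🬂[38;2;21;31;29m[48;2;20;28;27m🬂[38;2;21;31;29m[48;2;20;28;27m🬂[38;2;21;31;29m[48;2;20;28;27m🬂[0m
[38;2;18;25;24m[48;2;17;23;22m🬎[38;2;18;25;24m[48;2;17;23;22m🬎[38;2;18;25;24m[48;2;17;23;22m🬎[38;2;18;25;24m[48;2;17;23;22m🬎[38;2;18;25;23m[48;2;174;97;19m🬝[38;2;19;26;25m[48;2;194;111;29m🬀[38;2;136;75;15m[48;2;173;97;21m🬊[38;2;24;25;19m[48;2;111;61;12m🬨[38;2;18;25;24m[48;2;17;23;22m🬎[38;2;18;25;24m[48;2;17;23;22m🬎[38;2;18;25;24m[48;2;17;23;22m🬎[38;2;18;25;24m[48;2;17;23;22m🬎[0m
[38;2;16;21;19m[48;2;15;19;17m🬎[38;2;16;21;19m[48;2;15;19;17m🬎[38;2;16;21;19m[48;2;15;19;17m🬎[38;2;16;21;19m[48;2;15;19;17m🬎[38;2;162;90;17m[48;2;15;20;18m🬉[38;2;238;154;70m[48;2;165;92;18m🬁[38;2;163;91;19m[48;2;122;67;13m🬆[38;2;103;57;11m[48;2;37;23;7m🬄[38;2;16;21;19m[48;2;15;19;17m🬎[38;2;16;21;19m[48;2;15;19;17m🬎[38;2;16;21;19m[48;2;15;19;17m🬎[38;2;16;21;19m[48;2;15;19;17m🬎[0m
[38;2;14;16;15m[48;2;13;14;13m🬎[38;2;14;16;15m[48;2;13;14;13m🬎[38;2;14;16;15m[48;2;13;14;13m🬎[38;2;14;16;15m[48;2;13;14;13m🬎[38;2;14;16;15m[48;2;13;14;13m🬎[38;2;80;44;9m[48;2;13;15;14m🬁[38;2;74;41;8m[48;2;18;16;11m🬀[38;2;14;16;15m[48;2;13;14;13m🬎[38;2;14;16;15m[48;2;13;14;13m🬎[38;2;14;16;15m[48;2;13;14;13m🬎[38;2;14;16;15m[48;2;13;14;13m🬎[38;2;14;16;15m[48;2;13;14;13m🬎[0m
[38;2;12;13;11m[48;2;11;10;9m🬂[38;2;12;13;11m[48;2;11;10;9m🬂[38;2;12;13;11m[48;2;11;10;9m🬂[38;2;12;13;11m[48;2;11;10;9m🬂[38;2;12;13;11m[48;2;11;10;9m🬂[38;2;12;13;11m[48;2;11;10;9m🬂[38;2;12;13;11m[48;2;11;10;9m🬂[38;2;12;13;11m[48;2;11;10;9m🬂[38;2;12;13;11m[48;2;11;10;9m🬂[38;2;12;13;11m[48;2;11;10;9m🬂[38;2;12;13;11m[48;2;11;10;9m🬂[38;2;12;13;11m[48;2;11;10;9m🬂[0m
</frame>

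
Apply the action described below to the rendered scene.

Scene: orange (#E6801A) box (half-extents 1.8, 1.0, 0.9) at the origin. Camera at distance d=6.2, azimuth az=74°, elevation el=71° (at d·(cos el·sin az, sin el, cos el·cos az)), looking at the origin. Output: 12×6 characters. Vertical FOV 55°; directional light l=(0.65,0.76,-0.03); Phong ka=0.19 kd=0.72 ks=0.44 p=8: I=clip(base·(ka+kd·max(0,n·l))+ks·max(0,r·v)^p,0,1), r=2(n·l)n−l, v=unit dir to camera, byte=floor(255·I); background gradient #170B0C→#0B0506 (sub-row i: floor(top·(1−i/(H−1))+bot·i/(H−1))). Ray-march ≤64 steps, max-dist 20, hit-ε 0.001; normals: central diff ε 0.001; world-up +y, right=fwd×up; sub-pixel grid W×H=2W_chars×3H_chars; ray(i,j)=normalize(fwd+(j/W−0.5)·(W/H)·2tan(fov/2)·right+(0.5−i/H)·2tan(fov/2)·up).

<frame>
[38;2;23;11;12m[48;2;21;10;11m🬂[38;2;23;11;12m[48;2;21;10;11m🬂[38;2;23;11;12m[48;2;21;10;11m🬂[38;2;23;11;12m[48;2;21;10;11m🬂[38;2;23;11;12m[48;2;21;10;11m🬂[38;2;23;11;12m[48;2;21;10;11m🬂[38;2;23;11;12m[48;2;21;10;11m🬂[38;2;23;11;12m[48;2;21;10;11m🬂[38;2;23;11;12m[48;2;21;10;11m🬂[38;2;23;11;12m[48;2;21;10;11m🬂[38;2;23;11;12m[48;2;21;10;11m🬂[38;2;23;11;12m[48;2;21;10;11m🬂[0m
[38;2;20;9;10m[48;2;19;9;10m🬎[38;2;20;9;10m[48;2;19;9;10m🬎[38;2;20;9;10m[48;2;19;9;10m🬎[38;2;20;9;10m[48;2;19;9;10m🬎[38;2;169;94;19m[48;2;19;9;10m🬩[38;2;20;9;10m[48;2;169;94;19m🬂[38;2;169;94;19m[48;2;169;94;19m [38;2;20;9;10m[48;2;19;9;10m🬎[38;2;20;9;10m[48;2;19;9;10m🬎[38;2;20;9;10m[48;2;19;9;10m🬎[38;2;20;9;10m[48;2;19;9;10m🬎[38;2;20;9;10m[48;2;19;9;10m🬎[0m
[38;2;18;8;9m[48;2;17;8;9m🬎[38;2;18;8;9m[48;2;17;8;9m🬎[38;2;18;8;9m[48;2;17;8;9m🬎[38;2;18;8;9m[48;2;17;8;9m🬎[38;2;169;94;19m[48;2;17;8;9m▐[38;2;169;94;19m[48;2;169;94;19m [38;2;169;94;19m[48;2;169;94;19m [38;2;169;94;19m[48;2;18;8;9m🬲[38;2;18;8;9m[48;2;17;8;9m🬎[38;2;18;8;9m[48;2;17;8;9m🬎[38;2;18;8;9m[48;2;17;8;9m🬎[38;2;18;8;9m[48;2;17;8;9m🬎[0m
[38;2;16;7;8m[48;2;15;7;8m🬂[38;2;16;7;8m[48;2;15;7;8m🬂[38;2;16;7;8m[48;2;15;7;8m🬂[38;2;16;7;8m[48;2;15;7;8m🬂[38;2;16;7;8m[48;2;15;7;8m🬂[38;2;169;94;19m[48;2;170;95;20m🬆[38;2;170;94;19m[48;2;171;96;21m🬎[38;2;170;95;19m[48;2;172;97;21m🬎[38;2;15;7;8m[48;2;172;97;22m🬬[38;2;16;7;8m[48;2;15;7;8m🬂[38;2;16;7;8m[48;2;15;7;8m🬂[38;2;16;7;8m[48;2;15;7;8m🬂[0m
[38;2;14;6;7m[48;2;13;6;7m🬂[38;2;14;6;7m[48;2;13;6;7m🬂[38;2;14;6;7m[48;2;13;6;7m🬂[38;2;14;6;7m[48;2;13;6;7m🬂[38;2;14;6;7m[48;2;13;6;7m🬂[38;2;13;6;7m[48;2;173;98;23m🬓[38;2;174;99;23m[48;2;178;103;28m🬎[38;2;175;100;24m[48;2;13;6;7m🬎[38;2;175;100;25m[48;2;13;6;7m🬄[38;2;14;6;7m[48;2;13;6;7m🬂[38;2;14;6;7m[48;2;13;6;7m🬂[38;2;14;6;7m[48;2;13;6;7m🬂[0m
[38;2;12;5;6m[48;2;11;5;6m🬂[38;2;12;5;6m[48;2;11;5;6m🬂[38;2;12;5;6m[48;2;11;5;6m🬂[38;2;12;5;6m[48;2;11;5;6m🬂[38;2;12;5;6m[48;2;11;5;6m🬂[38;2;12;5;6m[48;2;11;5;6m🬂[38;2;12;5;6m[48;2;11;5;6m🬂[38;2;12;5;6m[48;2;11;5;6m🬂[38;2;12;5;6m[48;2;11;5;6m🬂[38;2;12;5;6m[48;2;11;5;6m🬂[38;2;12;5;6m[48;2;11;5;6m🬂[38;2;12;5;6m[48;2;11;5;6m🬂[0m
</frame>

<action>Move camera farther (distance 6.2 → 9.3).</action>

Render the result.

<frame>
[38;2;23;11;12m[48;2;21;10;11m🬂[38;2;23;11;12m[48;2;21;10;11m🬂[38;2;23;11;12m[48;2;21;10;11m🬂[38;2;23;11;12m[48;2;21;10;11m🬂[38;2;23;11;12m[48;2;21;10;11m🬂[38;2;23;11;12m[48;2;21;10;11m🬂[38;2;23;11;12m[48;2;21;10;11m🬂[38;2;23;11;12m[48;2;21;10;11m🬂[38;2;23;11;12m[48;2;21;10;11m🬂[38;2;23;11;12m[48;2;21;10;11m🬂[38;2;23;11;12m[48;2;21;10;11m🬂[38;2;23;11;12m[48;2;21;10;11m🬂[0m
[38;2;20;9;10m[48;2;19;9;10m🬎[38;2;20;9;10m[48;2;19;9;10m🬎[38;2;20;9;10m[48;2;19;9;10m🬎[38;2;20;9;10m[48;2;19;9;10m🬎[38;2;20;9;10m[48;2;19;9;10m🬎[38;2;20;9;10m[48;2;19;9;10m🬎[38;2;169;94;19m[48;2;19;9;10m🬏[38;2;20;9;10m[48;2;19;9;10m🬎[38;2;20;9;10m[48;2;19;9;10m🬎[38;2;20;9;10m[48;2;19;9;10m🬎[38;2;20;9;10m[48;2;19;9;10m🬎[38;2;20;9;10m[48;2;19;9;10m🬎[0m
[38;2;18;8;9m[48;2;17;8;9m🬎[38;2;18;8;9m[48;2;17;8;9m🬎[38;2;18;8;9m[48;2;17;8;9m🬎[38;2;18;8;9m[48;2;17;8;9m🬎[38;2;18;8;9m[48;2;17;8;9m🬎[38;2;169;94;19m[48;2;169;94;19m [38;2;169;94;19m[48;2;169;94;19m [38;2;18;8;9m[48;2;17;8;9m🬎[38;2;18;8;9m[48;2;17;8;9m🬎[38;2;18;8;9m[48;2;17;8;9m🬎[38;2;18;8;9m[48;2;17;8;9m🬎[38;2;18;8;9m[48;2;17;8;9m🬎[0m
[38;2;16;7;8m[48;2;15;7;8m🬂[38;2;16;7;8m[48;2;15;7;8m🬂[38;2;16;7;8m[48;2;15;7;8m🬂[38;2;16;7;8m[48;2;15;7;8m🬂[38;2;16;7;8m[48;2;15;7;8m🬂[38;2;15;7;8m[48;2;170;95;19m▌[38;2;170;94;19m[48;2;171;96;21m🬎[38;2;15;7;8m[48;2;171;95;20m▐[38;2;16;7;8m[48;2;15;7;8m🬂[38;2;16;7;8m[48;2;15;7;8m🬂[38;2;16;7;8m[48;2;15;7;8m🬂[38;2;16;7;8m[48;2;15;7;8m🬂[0m
[38;2;14;6;7m[48;2;13;6;7m🬂[38;2;14;6;7m[48;2;13;6;7m🬂[38;2;14;6;7m[48;2;13;6;7m🬂[38;2;14;6;7m[48;2;13;6;7m🬂[38;2;14;6;7m[48;2;13;6;7m🬂[38;2;14;6;7m[48;2;13;6;7m🬂[38;2;162;91;19m[48;2;13;6;7m🬂[38;2;151;84;17m[48;2;13;6;7m🬀[38;2;14;6;7m[48;2;13;6;7m🬂[38;2;14;6;7m[48;2;13;6;7m🬂[38;2;14;6;7m[48;2;13;6;7m🬂[38;2;14;6;7m[48;2;13;6;7m🬂[0m
[38;2;12;5;6m[48;2;11;5;6m🬂[38;2;12;5;6m[48;2;11;5;6m🬂[38;2;12;5;6m[48;2;11;5;6m🬂[38;2;12;5;6m[48;2;11;5;6m🬂[38;2;12;5;6m[48;2;11;5;6m🬂[38;2;12;5;6m[48;2;11;5;6m🬂[38;2;12;5;6m[48;2;11;5;6m🬂[38;2;12;5;6m[48;2;11;5;6m🬂[38;2;12;5;6m[48;2;11;5;6m🬂[38;2;12;5;6m[48;2;11;5;6m🬂[38;2;12;5;6m[48;2;11;5;6m🬂[38;2;12;5;6m[48;2;11;5;6m🬂[0m
</frame>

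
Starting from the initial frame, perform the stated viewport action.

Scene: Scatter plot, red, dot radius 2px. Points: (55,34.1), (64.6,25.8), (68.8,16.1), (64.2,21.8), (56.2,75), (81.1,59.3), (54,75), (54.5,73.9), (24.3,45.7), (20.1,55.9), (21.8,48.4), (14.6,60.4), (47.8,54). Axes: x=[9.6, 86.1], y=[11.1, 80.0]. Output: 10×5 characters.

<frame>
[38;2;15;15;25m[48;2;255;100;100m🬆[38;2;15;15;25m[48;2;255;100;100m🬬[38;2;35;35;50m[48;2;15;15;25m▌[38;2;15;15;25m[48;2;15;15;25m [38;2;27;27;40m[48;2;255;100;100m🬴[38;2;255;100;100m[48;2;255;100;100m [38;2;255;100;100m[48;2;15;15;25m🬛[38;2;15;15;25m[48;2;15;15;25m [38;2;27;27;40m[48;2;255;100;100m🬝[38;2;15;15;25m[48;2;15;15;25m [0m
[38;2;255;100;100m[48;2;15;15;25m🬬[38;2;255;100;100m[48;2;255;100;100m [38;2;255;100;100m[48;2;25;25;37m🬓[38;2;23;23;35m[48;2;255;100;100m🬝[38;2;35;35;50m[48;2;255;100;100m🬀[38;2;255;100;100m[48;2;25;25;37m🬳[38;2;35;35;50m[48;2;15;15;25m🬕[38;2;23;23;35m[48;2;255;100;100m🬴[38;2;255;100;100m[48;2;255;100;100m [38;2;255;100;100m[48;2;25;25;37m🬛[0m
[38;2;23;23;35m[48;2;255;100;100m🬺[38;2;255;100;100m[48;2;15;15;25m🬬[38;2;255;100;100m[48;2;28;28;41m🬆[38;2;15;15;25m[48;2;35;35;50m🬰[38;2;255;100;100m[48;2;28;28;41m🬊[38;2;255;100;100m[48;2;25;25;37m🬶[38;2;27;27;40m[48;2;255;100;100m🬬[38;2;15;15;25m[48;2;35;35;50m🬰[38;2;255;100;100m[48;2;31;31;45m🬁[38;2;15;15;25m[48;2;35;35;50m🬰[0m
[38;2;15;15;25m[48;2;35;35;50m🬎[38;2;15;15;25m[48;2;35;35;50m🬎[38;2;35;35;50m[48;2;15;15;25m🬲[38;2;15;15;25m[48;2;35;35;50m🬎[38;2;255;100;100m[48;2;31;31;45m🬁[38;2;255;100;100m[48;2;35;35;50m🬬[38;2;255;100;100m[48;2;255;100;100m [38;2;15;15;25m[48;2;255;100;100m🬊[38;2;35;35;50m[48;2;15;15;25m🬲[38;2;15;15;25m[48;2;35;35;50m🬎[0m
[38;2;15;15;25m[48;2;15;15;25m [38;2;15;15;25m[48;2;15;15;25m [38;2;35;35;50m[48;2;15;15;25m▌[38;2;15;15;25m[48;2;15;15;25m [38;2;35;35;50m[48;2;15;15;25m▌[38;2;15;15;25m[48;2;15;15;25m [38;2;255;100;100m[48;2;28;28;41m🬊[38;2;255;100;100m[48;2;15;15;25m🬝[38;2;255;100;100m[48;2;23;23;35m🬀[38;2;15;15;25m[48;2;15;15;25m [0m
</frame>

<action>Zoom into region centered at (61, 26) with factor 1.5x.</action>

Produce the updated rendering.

<frame>
[38;2;15;15;25m[48;2;15;15;25m [38;2;15;15;25m[48;2;15;15;25m [38;2;35;35;50m[48;2;15;15;25m▌[38;2;15;15;25m[48;2;255;100;100m🬝[38;2;35;35;50m[48;2;15;15;25m▌[38;2;15;15;25m[48;2;15;15;25m [38;2;35;35;50m[48;2;15;15;25m▌[38;2;15;15;25m[48;2;15;15;25m [38;2;35;35;50m[48;2;15;15;25m▌[38;2;15;15;25m[48;2;15;15;25m [0m
[38;2;35;35;50m[48;2;15;15;25m🬂[38;2;35;35;50m[48;2;15;15;25m🬂[38;2;255;100;100m[48;2;31;31;45m🬇[38;2;255;100;100m[48;2;255;100;100m [38;2;255;100;100m[48;2;25;25;37m🬛[38;2;23;23;35m[48;2;255;100;100m🬬[38;2;35;35;50m[48;2;15;15;25m🬕[38;2;35;35;50m[48;2;15;15;25m🬂[38;2;35;35;50m[48;2;15;15;25m🬕[38;2;35;35;50m[48;2;15;15;25m🬂[0m
[38;2;15;15;25m[48;2;35;35;50m🬰[38;2;15;15;25m[48;2;35;35;50m🬰[38;2;35;35;50m[48;2;15;15;25m🬛[38;2;23;23;35m[48;2;255;100;100m🬺[38;2;35;35;50m[48;2;255;100;100m🬀[38;2;255;100;100m[48;2;255;100;100m [38;2;25;25;37m[48;2;255;100;100m🬨[38;2;15;15;25m[48;2;35;35;50m🬰[38;2;35;35;50m[48;2;15;15;25m🬛[38;2;15;15;25m[48;2;35;35;50m🬰[0m
[38;2;15;15;25m[48;2;35;35;50m🬎[38;2;15;15;25m[48;2;35;35;50m🬎[38;2;35;35;50m[48;2;15;15;25m🬲[38;2;15;15;25m[48;2;35;35;50m🬎[38;2;255;100;100m[48;2;31;31;45m🬁[38;2;255;100;100m[48;2;35;35;50m🬬[38;2;255;100;100m[48;2;255;100;100m [38;2;23;23;35m[48;2;255;100;100m🬸[38;2;35;35;50m[48;2;15;15;25m🬲[38;2;15;15;25m[48;2;35;35;50m🬎[0m
[38;2;15;15;25m[48;2;15;15;25m [38;2;15;15;25m[48;2;15;15;25m [38;2;35;35;50m[48;2;15;15;25m▌[38;2;15;15;25m[48;2;15;15;25m [38;2;35;35;50m[48;2;15;15;25m▌[38;2;15;15;25m[48;2;15;15;25m [38;2;255;100;100m[48;2;23;23;35m🬀[38;2;15;15;25m[48;2;15;15;25m [38;2;35;35;50m[48;2;15;15;25m▌[38;2;15;15;25m[48;2;15;15;25m [0m
</frame>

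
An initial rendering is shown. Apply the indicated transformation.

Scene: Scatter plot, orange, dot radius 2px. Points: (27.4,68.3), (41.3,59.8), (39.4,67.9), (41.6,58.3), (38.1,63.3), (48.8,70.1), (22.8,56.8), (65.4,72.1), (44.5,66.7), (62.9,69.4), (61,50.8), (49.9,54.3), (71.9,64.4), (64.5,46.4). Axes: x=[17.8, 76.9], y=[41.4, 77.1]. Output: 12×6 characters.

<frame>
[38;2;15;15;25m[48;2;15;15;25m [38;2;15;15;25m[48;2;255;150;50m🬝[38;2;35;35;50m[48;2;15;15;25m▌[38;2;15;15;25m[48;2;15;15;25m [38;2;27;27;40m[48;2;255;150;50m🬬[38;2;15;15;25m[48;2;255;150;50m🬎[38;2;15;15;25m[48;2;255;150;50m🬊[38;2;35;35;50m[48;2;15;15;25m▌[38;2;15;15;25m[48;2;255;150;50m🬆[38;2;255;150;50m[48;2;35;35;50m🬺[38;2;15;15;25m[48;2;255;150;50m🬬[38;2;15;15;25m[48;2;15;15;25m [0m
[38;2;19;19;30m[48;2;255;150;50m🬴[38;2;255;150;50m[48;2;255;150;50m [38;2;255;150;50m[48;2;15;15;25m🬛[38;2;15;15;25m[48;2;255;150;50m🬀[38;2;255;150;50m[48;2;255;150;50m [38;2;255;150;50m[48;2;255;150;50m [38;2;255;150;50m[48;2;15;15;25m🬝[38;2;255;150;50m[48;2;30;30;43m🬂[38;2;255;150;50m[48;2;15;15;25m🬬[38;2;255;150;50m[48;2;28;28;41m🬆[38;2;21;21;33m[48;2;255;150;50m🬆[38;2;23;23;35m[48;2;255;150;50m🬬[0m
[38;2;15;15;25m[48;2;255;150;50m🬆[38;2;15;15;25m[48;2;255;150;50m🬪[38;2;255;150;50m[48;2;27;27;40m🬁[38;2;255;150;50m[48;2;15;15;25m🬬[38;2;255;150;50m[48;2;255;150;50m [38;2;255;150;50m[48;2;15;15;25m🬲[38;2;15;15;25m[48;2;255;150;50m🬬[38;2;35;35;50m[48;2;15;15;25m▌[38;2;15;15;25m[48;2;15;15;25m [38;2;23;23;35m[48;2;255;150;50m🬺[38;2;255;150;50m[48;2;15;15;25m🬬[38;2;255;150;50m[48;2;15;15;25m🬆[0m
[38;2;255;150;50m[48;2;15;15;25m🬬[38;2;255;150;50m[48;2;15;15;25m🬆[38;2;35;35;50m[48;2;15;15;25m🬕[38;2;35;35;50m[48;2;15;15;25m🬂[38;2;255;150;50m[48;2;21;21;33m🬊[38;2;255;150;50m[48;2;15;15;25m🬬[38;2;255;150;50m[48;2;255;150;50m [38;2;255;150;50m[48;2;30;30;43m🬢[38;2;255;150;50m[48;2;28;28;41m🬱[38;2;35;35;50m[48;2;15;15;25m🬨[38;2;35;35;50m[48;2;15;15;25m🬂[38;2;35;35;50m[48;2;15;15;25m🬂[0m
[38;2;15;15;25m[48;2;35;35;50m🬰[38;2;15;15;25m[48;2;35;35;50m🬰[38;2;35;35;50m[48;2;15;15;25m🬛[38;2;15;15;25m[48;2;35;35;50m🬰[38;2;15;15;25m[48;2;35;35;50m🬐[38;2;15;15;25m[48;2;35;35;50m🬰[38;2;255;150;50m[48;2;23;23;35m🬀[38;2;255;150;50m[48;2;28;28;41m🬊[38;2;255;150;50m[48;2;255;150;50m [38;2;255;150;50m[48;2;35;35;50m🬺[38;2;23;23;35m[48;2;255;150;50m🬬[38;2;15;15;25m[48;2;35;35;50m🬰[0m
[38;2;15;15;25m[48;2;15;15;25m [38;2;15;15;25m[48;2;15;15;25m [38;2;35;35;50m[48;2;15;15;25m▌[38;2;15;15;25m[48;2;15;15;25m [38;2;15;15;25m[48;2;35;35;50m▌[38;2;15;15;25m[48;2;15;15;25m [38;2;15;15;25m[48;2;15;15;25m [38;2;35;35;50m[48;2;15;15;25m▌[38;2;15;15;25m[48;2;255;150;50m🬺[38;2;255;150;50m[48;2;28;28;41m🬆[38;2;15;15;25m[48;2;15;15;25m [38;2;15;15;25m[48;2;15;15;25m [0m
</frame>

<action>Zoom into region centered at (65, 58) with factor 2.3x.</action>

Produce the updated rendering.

<frame>
[38;2;15;15;25m[48;2;15;15;25m [38;2;15;15;25m[48;2;15;15;25m [38;2;35;35;50m[48;2;15;15;25m▌[38;2;15;15;25m[48;2;15;15;25m [38;2;15;15;25m[48;2;35;35;50m▌[38;2;15;15;25m[48;2;15;15;25m [38;2;15;15;25m[48;2;15;15;25m [38;2;27;27;40m[48;2;255;150;50m🬴[38;2;255;150;50m[48;2;255;150;50m [38;2;255;150;50m[48;2;35;35;50m🬛[38;2;15;15;25m[48;2;15;15;25m [38;2;15;15;25m[48;2;15;15;25m [0m
[38;2;15;15;25m[48;2;35;35;50m🬰[38;2;15;15;25m[48;2;35;35;50m🬰[38;2;35;35;50m[48;2;15;15;25m🬛[38;2;15;15;25m[48;2;35;35;50m🬰[38;2;15;15;25m[48;2;35;35;50m🬐[38;2;15;15;25m[48;2;35;35;50m🬰[38;2;15;15;25m[48;2;35;35;50m🬰[38;2;35;35;50m[48;2;15;15;25m🬛[38;2;23;23;35m[48;2;255;150;50m🬺[38;2;15;15;25m[48;2;35;35;50m🬐[38;2;15;15;25m[48;2;35;35;50m🬰[38;2;15;15;25m[48;2;35;35;50m🬰[0m
[38;2;15;15;25m[48;2;15;15;25m [38;2;15;15;25m[48;2;15;15;25m [38;2;35;35;50m[48;2;15;15;25m▌[38;2;15;15;25m[48;2;15;15;25m [38;2;15;15;25m[48;2;35;35;50m▌[38;2;15;15;25m[48;2;15;15;25m [38;2;15;15;25m[48;2;15;15;25m [38;2;35;35;50m[48;2;15;15;25m▌[38;2;15;15;25m[48;2;15;15;25m [38;2;15;15;25m[48;2;35;35;50m▌[38;2;15;15;25m[48;2;15;15;25m [38;2;15;15;25m[48;2;15;15;25m [0m
[38;2;35;35;50m[48;2;15;15;25m🬂[38;2;35;35;50m[48;2;15;15;25m🬂[38;2;35;35;50m[48;2;15;15;25m🬕[38;2;35;35;50m[48;2;15;15;25m🬂[38;2;35;35;50m[48;2;15;15;25m🬨[38;2;35;35;50m[48;2;15;15;25m🬂[38;2;35;35;50m[48;2;15;15;25m🬂[38;2;35;35;50m[48;2;15;15;25m🬕[38;2;35;35;50m[48;2;15;15;25m🬂[38;2;35;35;50m[48;2;15;15;25m🬨[38;2;35;35;50m[48;2;15;15;25m🬂[38;2;35;35;50m[48;2;15;15;25m🬂[0m
[38;2;15;15;25m[48;2;35;35;50m🬰[38;2;15;15;25m[48;2;35;35;50m🬰[38;2;35;35;50m[48;2;15;15;25m🬛[38;2;23;23;35m[48;2;255;150;50m🬝[38;2;15;15;25m[48;2;35;35;50m🬐[38;2;15;15;25m[48;2;35;35;50m🬰[38;2;15;15;25m[48;2;35;35;50m🬰[38;2;35;35;50m[48;2;15;15;25m🬛[38;2;15;15;25m[48;2;35;35;50m🬰[38;2;15;15;25m[48;2;35;35;50m🬐[38;2;15;15;25m[48;2;35;35;50m🬰[38;2;15;15;25m[48;2;35;35;50m🬰[0m
[38;2;15;15;25m[48;2;15;15;25m [38;2;15;15;25m[48;2;15;15;25m [38;2;27;27;40m[48;2;255;150;50m🬴[38;2;255;150;50m[48;2;255;150;50m [38;2;255;150;50m[48;2;35;35;50m🬛[38;2;15;15;25m[48;2;15;15;25m [38;2;15;15;25m[48;2;15;15;25m [38;2;35;35;50m[48;2;15;15;25m▌[38;2;15;15;25m[48;2;15;15;25m [38;2;15;15;25m[48;2;35;35;50m▌[38;2;15;15;25m[48;2;15;15;25m [38;2;15;15;25m[48;2;15;15;25m [0m
</frame>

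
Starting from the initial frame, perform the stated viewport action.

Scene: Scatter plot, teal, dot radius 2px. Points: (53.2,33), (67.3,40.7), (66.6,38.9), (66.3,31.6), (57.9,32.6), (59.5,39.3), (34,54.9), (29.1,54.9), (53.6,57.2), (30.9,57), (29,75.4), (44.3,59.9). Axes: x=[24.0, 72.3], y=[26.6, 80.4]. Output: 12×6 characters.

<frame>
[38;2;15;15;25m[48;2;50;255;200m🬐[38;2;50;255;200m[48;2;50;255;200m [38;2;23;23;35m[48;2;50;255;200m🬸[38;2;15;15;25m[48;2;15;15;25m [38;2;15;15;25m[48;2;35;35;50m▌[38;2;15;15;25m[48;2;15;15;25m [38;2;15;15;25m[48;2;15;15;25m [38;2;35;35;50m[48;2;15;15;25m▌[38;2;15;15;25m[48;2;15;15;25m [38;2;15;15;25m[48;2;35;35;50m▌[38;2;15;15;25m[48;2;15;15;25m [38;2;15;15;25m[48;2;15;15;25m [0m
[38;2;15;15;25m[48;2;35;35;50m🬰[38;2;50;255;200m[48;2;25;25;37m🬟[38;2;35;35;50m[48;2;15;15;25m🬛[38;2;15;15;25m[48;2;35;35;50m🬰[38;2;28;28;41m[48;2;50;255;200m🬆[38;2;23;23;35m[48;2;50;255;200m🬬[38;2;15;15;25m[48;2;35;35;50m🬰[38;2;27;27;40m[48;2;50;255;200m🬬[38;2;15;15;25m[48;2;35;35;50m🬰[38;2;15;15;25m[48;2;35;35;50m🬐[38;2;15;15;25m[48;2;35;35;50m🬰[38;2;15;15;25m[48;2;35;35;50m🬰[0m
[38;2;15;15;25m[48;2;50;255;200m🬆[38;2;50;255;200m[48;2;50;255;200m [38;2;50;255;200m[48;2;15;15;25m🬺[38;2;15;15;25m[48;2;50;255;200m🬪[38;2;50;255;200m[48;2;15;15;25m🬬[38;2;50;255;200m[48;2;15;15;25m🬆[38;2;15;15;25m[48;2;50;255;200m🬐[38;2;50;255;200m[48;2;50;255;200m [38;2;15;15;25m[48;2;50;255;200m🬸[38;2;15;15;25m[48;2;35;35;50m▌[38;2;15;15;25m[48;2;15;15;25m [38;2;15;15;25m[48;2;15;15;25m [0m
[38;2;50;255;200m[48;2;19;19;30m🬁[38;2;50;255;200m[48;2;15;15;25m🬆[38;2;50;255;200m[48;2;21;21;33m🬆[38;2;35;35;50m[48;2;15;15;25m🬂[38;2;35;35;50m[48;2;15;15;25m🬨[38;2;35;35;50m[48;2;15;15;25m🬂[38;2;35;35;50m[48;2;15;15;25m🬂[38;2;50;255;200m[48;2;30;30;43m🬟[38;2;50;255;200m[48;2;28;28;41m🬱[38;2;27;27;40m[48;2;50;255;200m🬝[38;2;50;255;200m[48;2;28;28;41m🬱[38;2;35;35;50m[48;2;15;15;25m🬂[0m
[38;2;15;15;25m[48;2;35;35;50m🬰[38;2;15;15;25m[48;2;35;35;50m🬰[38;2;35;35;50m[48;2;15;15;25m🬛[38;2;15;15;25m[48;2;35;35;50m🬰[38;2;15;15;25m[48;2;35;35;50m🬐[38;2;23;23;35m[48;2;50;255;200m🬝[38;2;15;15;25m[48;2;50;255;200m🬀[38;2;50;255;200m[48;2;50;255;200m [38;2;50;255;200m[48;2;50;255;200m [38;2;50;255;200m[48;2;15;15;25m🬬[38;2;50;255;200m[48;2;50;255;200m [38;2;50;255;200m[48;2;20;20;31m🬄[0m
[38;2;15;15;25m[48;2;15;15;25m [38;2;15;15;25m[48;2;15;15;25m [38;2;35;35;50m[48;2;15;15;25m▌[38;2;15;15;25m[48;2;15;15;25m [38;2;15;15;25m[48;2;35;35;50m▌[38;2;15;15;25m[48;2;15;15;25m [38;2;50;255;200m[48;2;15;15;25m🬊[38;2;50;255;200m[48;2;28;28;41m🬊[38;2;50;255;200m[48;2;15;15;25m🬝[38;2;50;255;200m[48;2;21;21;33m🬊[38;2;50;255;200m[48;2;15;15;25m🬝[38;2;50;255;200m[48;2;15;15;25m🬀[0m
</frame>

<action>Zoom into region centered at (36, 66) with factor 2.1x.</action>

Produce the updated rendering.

<frame>
[38;2;15;15;25m[48;2;15;15;25m [38;2;15;15;25m[48;2;50;255;200m🬆[38;2;50;255;200m[48;2;15;15;25m🬺[38;2;15;15;25m[48;2;50;255;200m🬬[38;2;15;15;25m[48;2;35;35;50m▌[38;2;15;15;25m[48;2;15;15;25m [38;2;15;15;25m[48;2;15;15;25m [38;2;35;35;50m[48;2;15;15;25m▌[38;2;15;15;25m[48;2;15;15;25m [38;2;15;15;25m[48;2;35;35;50m▌[38;2;15;15;25m[48;2;15;15;25m [38;2;15;15;25m[48;2;15;15;25m [0m
[38;2;15;15;25m[48;2;35;35;50m🬰[38;2;23;23;35m[48;2;50;255;200m🬺[38;2;50;255;200m[48;2;28;28;41m🬆[38;2;15;15;25m[48;2;35;35;50m🬰[38;2;15;15;25m[48;2;35;35;50m🬐[38;2;15;15;25m[48;2;35;35;50m🬰[38;2;15;15;25m[48;2;35;35;50m🬰[38;2;35;35;50m[48;2;15;15;25m🬛[38;2;15;15;25m[48;2;35;35;50m🬰[38;2;15;15;25m[48;2;35;35;50m🬐[38;2;15;15;25m[48;2;35;35;50m🬰[38;2;15;15;25m[48;2;35;35;50m🬰[0m
[38;2;15;15;25m[48;2;15;15;25m [38;2;15;15;25m[48;2;15;15;25m [38;2;35;35;50m[48;2;15;15;25m▌[38;2;15;15;25m[48;2;15;15;25m [38;2;15;15;25m[48;2;35;35;50m▌[38;2;15;15;25m[48;2;15;15;25m [38;2;15;15;25m[48;2;15;15;25m [38;2;35;35;50m[48;2;15;15;25m▌[38;2;15;15;25m[48;2;15;15;25m [38;2;15;15;25m[48;2;35;35;50m▌[38;2;15;15;25m[48;2;15;15;25m [38;2;15;15;25m[48;2;15;15;25m [0m
[38;2;35;35;50m[48;2;15;15;25m🬂[38;2;35;35;50m[48;2;15;15;25m🬂[38;2;35;35;50m[48;2;15;15;25m🬕[38;2;35;35;50m[48;2;15;15;25m🬂[38;2;35;35;50m[48;2;15;15;25m🬨[38;2;35;35;50m[48;2;15;15;25m🬂[38;2;35;35;50m[48;2;15;15;25m🬂[38;2;35;35;50m[48;2;15;15;25m🬕[38;2;35;35;50m[48;2;15;15;25m🬂[38;2;28;28;41m[48;2;50;255;200m🬆[38;2;23;23;35m[48;2;50;255;200m🬬[38;2;35;35;50m[48;2;15;15;25m🬂[0m
[38;2;15;15;25m[48;2;35;35;50m🬰[38;2;23;23;35m[48;2;50;255;200m🬝[38;2;25;25;37m[48;2;50;255;200m🬂[38;2;50;255;200m[48;2;15;15;25m🬺[38;2;28;28;41m[48;2;50;255;200m🬆[38;2;23;23;35m[48;2;50;255;200m🬬[38;2;15;15;25m[48;2;35;35;50m🬰[38;2;35;35;50m[48;2;15;15;25m🬛[38;2;23;23;35m[48;2;50;255;200m🬺[38;2;50;255;200m[48;2;15;15;25m🬬[38;2;50;255;200m[48;2;21;21;33m🬆[38;2;15;15;25m[48;2;35;35;50m🬰[0m
[38;2;15;15;25m[48;2;15;15;25m [38;2;50;255;200m[48;2;15;15;25m🬊[38;2;50;255;200m[48;2;15;15;25m🬝[38;2;50;255;200m[48;2;15;15;25m🬆[38;2;50;255;200m[48;2;15;15;25m🬬[38;2;50;255;200m[48;2;15;15;25m🬆[38;2;15;15;25m[48;2;15;15;25m [38;2;35;35;50m[48;2;15;15;25m▌[38;2;15;15;25m[48;2;15;15;25m [38;2;15;15;25m[48;2;35;35;50m▌[38;2;15;15;25m[48;2;15;15;25m [38;2;15;15;25m[48;2;15;15;25m [0m
</frame>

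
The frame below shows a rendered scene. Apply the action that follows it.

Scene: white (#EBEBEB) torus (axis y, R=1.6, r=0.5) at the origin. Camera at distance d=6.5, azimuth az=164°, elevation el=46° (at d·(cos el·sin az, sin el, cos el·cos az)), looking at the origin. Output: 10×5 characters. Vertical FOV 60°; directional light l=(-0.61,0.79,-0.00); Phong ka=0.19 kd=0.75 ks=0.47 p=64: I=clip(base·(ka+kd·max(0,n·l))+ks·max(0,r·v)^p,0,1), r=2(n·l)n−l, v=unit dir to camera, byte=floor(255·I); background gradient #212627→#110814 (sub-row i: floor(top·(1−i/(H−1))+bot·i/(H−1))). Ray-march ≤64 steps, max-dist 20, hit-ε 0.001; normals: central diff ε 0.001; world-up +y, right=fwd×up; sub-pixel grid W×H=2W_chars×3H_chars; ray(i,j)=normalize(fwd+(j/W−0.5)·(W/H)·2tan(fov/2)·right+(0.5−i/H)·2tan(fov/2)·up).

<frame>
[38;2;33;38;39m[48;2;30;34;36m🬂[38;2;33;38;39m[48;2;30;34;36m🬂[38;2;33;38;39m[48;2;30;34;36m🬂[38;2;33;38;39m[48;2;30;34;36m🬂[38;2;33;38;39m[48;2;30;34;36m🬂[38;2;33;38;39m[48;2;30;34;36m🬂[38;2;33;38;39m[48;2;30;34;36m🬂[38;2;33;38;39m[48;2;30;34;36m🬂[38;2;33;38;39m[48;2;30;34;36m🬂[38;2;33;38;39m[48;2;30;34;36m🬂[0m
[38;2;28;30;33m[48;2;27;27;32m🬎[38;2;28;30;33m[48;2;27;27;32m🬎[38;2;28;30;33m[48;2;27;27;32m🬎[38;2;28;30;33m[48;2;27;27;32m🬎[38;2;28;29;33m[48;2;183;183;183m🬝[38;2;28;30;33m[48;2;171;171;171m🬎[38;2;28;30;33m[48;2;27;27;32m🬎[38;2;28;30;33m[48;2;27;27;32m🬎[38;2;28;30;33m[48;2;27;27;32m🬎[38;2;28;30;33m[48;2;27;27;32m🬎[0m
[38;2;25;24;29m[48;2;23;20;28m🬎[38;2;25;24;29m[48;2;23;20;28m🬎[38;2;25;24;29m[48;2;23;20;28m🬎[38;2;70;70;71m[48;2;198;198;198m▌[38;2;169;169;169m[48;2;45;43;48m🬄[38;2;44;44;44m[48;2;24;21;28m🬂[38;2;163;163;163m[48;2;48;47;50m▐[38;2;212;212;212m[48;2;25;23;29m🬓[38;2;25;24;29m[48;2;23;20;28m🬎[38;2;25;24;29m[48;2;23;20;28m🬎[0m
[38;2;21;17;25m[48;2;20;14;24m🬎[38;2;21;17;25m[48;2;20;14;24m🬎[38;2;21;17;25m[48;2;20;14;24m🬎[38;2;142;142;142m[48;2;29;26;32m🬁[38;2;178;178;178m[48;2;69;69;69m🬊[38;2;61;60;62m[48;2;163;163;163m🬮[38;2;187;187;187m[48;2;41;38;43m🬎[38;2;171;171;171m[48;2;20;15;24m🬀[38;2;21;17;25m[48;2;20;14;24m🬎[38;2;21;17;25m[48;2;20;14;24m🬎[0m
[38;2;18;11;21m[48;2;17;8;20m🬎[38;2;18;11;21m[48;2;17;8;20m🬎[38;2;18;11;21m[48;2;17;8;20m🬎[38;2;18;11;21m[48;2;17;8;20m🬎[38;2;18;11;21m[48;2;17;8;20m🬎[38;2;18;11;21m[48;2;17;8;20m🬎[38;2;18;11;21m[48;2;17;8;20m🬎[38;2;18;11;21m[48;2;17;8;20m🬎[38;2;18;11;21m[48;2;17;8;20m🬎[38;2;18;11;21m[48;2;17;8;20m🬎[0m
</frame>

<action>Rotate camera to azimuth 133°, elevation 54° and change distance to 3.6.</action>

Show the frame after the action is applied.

<frame>
[38;2;33;38;39m[48;2;30;34;36m🬂[38;2;33;38;39m[48;2;30;34;36m🬂[38;2;33;38;39m[48;2;30;34;36m🬂[38;2;33;38;39m[48;2;30;34;36m🬂[38;2;33;38;39m[48;2;30;34;36m🬂[38;2;33;38;39m[48;2;30;34;36m🬂[38;2;33;38;39m[48;2;30;34;36m🬂[38;2;33;38;39m[48;2;30;34;36m🬂[38;2;33;38;39m[48;2;30;34;36m🬂[38;2;33;38;39m[48;2;30;34;36m🬂[0m
[38;2;28;30;33m[48;2;27;27;32m🬎[38;2;28;30;33m[48;2;27;27;32m🬎[38;2;28;30;33m[48;2;182;182;182m🬆[38;2;29;31;34m[48;2;160;160;160m🬀[38;2;146;146;146m[48;2;54;54;54m🬆[38;2;141;141;141m[48;2;45;45;45m🬂[38;2;174;174;174m[48;2;62;62;62m🬂[38;2;46;48;50m[48;2;163;163;163m🬒[38;2;195;195;195m[48;2;28;29;33m🬏[38;2;28;30;33m[48;2;27;27;32m🬎[0m
[38;2;25;24;29m[48;2;23;20;28m🬎[38;2;48;47;51m[48;2;164;164;164m▌[38;2;198;198;198m[48;2;211;211;211m🬌[38;2;135;135;135m[48;2;32;31;35m▌[38;2;25;24;29m[48;2;23;20;28m🬎[38;2;25;24;29m[48;2;23;20;28m🬎[38;2;44;44;44m[48;2;24;22;28m🬁[38;2;44;44;44m[48;2;107;107;107m▌[38;2;164;164;164m[48;2;202;202;202m▌[38;2;186;186;186m[48;2;25;23;29m🬏[0m
[38;2;21;17;25m[48;2;20;14;24m🬎[38;2;149;149;149m[48;2;74;74;74m▐[38;2;208;208;208m[48;2;181;181;181m🬨[38;2;208;208;208m[48;2;21;17;25m🬲[38;2;205;205;205m[48;2;21;16;25m🬏[38;2;21;17;25m[48;2;20;14;24m🬎[38;2;21;17;25m[48;2;170;170;170m🬎[38;2;59;59;59m[48;2;170;170;170m🬀[38;2;251;251;251m[48;2;183;183;183m🬃[38;2;161;161;161m[48;2;21;16;25m▌[0m
[38;2;18;11;21m[48;2;17;8;20m🬎[38;2;90;90;90m[48;2;23;16;25m🬁[38;2;147;147;147m[48;2;76;76;76m🬊[38;2;189;189;189m[48;2;138;138;138m🬊[38;2;197;197;197m[48;2;154;154;154m🬎[38;2;195;195;195m[48;2;162;162;162m🬎[38;2;187;187;187m[48;2;156;156;156m🬎[38;2;185;185;185m[48;2;145;145;145m🬆[38;2;137;137;137m[48;2;17;8;20m🬝[38;2;18;11;21m[48;2;17;8;20m🬎[0m
</frame>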